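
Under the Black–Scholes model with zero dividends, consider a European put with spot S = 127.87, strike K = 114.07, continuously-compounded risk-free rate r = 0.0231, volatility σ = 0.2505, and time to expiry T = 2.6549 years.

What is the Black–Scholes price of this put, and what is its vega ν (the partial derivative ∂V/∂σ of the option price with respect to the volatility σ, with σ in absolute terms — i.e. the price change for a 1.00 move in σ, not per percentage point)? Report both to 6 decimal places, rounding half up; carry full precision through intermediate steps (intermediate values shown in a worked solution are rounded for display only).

price = 10.422841
ν = 67.980293

σ√T = 0.2505·√2.6549 = 0.408161
d₁ = (ln(S/K) + (r+σ²/2)T) / (σ√T) = (ln(127.87/114.07) + (0.0231+0.2505²/2)·2.6549) / 0.408161 = (0.114202 + 0.144626) / 0.408161 = 0.634131
d₂ = d₁ − σ√T = 0.634131 − 0.408161 = 0.225970
e^{−rT} = e^{−0.0231·2.6549} = 0.940515
N(−d₁) = 0.262998,  N(−d₂) = 0.410612
Put price V = K·e^{−rT}·N(−d₂) − S·N(−d₁) = 44.052341 − 33.629500 = 10.422841
φ(d₁) = (1/√(2π))·e^{−d₁²/2} = 0.326280
ν = S·φ(d₁)·√T = 67.980293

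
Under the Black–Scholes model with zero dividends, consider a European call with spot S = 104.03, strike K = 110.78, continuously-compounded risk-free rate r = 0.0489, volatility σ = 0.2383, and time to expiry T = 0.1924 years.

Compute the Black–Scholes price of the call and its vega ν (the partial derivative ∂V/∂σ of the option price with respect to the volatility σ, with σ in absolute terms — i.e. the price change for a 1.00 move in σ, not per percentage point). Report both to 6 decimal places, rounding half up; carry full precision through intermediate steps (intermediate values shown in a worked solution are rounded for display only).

σ√T = 0.2383·√0.1924 = 0.104527
d₁ = (ln(S/K) + (r+σ²/2)T) / (σ√T) = (ln(104.03/110.78) + (0.0489+0.2383²/2)·0.1924) / 0.104527 = (-0.062867 + 0.014871) / 0.104527 = -0.459172
d₂ = d₁ − σ√T = -0.459172 − 0.104527 = -0.563699
e^{−rT} = e^{−0.0489·0.1924} = 0.990636
N(d₁) = 0.323055,  N(d₂) = 0.286480
Call price V = S·N(d₁) − K·e^{−rT}·N(d₂) = 33.607441 − 31.439026 = 2.168415
φ(d₁) = (1/√(2π))·e^{−d₁²/2} = 0.359027
ν = S·φ(d₁)·√T = 16.382798

price = 2.168415
ν = 16.382798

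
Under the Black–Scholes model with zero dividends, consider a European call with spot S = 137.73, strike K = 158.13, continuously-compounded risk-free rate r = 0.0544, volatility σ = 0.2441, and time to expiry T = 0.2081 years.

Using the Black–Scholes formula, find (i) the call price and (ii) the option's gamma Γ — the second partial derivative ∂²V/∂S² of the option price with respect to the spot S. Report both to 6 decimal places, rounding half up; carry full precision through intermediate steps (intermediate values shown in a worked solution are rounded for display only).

price = 1.036989
Γ = 0.014470

σ√T = 0.2441·√0.2081 = 0.111353
d₁ = (ln(S/K) + (r+σ²/2)T) / (σ√T) = (ln(137.73/158.13) + (0.0544+0.2441²/2)·0.2081) / 0.111353 = (-0.138122 + 0.017520) / 0.111353 = -1.083054
d₂ = d₁ − σ√T = -1.083054 − 0.111353 = -1.194407
e^{−rT} = e^{−0.0544·0.2081} = 0.988743
N(d₁) = 0.139392,  N(d₂) = 0.116159
Call price V = S·N(d₁) − K·e^{−rT}·N(d₂) = 19.198504 − 18.161515 = 1.036989
φ(d₁) = (1/√(2π))·e^{−d₁²/2} = 0.221919
Γ = φ(d₁) / (S·σ·√T) = 0.014470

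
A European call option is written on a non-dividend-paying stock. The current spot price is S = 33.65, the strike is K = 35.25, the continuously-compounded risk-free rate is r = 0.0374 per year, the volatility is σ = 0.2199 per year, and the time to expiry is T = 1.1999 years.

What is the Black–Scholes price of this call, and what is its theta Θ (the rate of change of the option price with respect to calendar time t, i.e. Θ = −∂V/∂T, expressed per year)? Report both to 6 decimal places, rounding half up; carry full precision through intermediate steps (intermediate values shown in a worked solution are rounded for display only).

price = 3.201921
Θ = -1.905318

σ√T = 0.2199·√1.1999 = 0.240878
d₁ = (ln(S/K) + (r+σ²/2)T) / (σ√T) = (ln(33.65/35.25) + (0.0374+0.2199²/2)·1.1999) / 0.240878 = (-0.046452 + 0.073887) / 0.240878 = 0.113896
d₂ = d₁ − σ√T = 0.113896 − 0.240878 = -0.126983
e^{−rT} = e^{−0.0374·1.1999} = 0.956116
N(d₁) = 0.545340,  N(d₂) = 0.449477
Call price V = S·N(d₁) − K·e^{−rT}·N(d₂) = 18.350681 − 15.148760 = 3.201921
φ(d₁) = (1/√(2π))·e^{−d₁²/2} = 0.396363
Θ = −S·φ(d₁)·σ/(2√T) − r·K·e^{−rT}·N(d₂) = −1.338755 − 0.566564 = -1.905318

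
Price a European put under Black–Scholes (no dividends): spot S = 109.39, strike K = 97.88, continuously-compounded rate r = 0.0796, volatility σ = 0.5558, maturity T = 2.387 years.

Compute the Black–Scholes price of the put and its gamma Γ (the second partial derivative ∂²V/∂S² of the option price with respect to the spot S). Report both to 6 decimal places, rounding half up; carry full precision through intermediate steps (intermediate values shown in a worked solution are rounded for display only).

σ√T = 0.5558·√2.387 = 0.858707
d₁ = (ln(S/K) + (r+σ²/2)T) / (σ√T) = (ln(109.39/97.88) + (0.0796+0.5558²/2)·2.387) / 0.858707 = (0.111177 + 0.558694) / 0.858707 = 0.780093
d₂ = d₁ − σ√T = 0.780093 − 0.858707 = -0.078614
e^{−rT} = e^{−0.0796·2.387} = 0.826955
N(−d₁) = 0.217668,  N(−d₂) = 0.531330
Put price V = K·e^{−rT}·N(−d₂) − S·N(−d₁) = 43.007094 − 23.810712 = 19.196381
φ(d₁) = (1/√(2π))·e^{−d₁²/2} = 0.294284
Γ = φ(d₁) / (S·σ·√T) = 0.003133

price = 19.196381
Γ = 0.003133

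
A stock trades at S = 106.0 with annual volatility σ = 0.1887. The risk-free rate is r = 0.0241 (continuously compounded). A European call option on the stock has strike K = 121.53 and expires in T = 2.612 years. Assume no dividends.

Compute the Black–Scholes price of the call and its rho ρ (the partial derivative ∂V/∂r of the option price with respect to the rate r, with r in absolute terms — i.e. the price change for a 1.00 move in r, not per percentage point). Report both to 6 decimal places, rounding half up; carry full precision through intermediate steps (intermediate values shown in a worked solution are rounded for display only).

price = 9.665912
ρ = 103.325282

σ√T = 0.1887·√2.612 = 0.304971
d₁ = (ln(S/K) + (r+σ²/2)T) / (σ√T) = (ln(106.0/121.53) + (0.0241+0.1887²/2)·2.612) / 0.304971 = (-0.136722 + 0.109453) / 0.304971 = -0.089416
d₂ = d₁ − σ√T = -0.089416 − 0.304971 = -0.394387
e^{−rT} = e^{−0.0241·2.612} = 0.938991
N(d₁) = 0.464376,  N(d₂) = 0.346648
Call price V = S·N(d₁) − K·e^{−rT}·N(d₂) = 49.223830 − 39.557918 = 9.665912
ρ = K·T·e^{−rT}·N(d₂) = 103.325282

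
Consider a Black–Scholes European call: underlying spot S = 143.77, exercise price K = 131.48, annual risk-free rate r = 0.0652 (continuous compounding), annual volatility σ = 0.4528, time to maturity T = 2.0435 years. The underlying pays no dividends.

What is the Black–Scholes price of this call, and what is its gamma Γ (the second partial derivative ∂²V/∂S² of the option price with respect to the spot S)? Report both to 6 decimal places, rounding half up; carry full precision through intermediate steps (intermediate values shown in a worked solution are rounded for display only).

price = 49.039799
Γ = 0.003431

σ√T = 0.4528·√2.0435 = 0.647282
d₁ = (ln(S/K) + (r+σ²/2)T) / (σ√T) = (ln(143.77/131.48) + (0.0652+0.4528²/2)·2.0435) / 0.647282 = (0.089360 + 0.342723) / 0.647282 = 0.667535
d₂ = d₁ − σ√T = 0.667535 − 0.647282 = 0.020252
e^{−rT} = e^{−0.0652·2.0435} = 0.875258
N(d₁) = 0.747785,  N(d₂) = 0.508079
Call price V = S·N(d₁) − K·e^{−rT}·N(d₂) = 107.509006 − 58.469207 = 49.039799
φ(d₁) = (1/√(2π))·e^{−d₁²/2} = 0.319263
Γ = φ(d₁) / (S·σ·√T) = 0.003431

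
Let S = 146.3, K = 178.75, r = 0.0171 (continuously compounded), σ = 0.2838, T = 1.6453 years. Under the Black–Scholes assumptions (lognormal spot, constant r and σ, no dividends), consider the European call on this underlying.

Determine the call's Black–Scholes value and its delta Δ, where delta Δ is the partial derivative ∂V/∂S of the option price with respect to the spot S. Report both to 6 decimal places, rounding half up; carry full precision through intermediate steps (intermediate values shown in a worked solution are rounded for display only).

σ√T = 0.2838·√1.6453 = 0.364028
d₁ = (ln(S/K) + (r+σ²/2)T) / (σ√T) = (ln(146.3/178.75) + (0.0171+0.2838²/2)·1.6453) / 0.364028 = (-0.200329 + 0.094393) / 0.364028 = -0.291010
d₂ = d₁ − σ√T = -0.291010 − 0.364028 = -0.655039
e^{−rT} = e^{−0.0171·1.6453} = 0.972257
N(d₁) = 0.385522,  N(d₂) = 0.256221
Call price V = S·N(d₁) − K·e^{−rT}·N(d₂) = 56.401817 − 44.528987 = 11.872830
Δ = N(d₁) = 0.385522

price = 11.872830
Δ = 0.385522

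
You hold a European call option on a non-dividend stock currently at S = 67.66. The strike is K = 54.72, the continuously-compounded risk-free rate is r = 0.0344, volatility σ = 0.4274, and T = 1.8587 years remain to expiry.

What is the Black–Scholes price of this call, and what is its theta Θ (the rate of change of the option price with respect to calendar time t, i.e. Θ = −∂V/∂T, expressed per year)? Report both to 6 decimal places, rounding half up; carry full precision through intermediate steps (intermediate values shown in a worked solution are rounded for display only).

σ√T = 0.4274·√1.8587 = 0.582692
d₁ = (ln(S/K) + (r+σ²/2)T) / (σ√T) = (ln(67.66/54.72) + (0.0344+0.4274²/2)·1.8587) / 0.582692 = (0.212266 + 0.233704) / 0.582692 = 0.765362
d₂ = d₁ − σ√T = 0.765362 − 0.582692 = 0.182670
e^{−rT} = e^{−0.0344·1.8587} = 0.938062
N(d₁) = 0.777972,  N(d₂) = 0.572471
Call price V = S·N(d₁) − K·e^{−rT}·N(d₂) = 52.637579 − 29.385383 = 23.252195
φ(d₁) = (1/√(2π))·e^{−d₁²/2} = 0.297653
Θ = −S·φ(d₁)·σ/(2√T) − r·K·e^{−rT}·N(d₂) = −3.156761 − 1.010857 = -4.167619

price = 23.252195
Θ = -4.167619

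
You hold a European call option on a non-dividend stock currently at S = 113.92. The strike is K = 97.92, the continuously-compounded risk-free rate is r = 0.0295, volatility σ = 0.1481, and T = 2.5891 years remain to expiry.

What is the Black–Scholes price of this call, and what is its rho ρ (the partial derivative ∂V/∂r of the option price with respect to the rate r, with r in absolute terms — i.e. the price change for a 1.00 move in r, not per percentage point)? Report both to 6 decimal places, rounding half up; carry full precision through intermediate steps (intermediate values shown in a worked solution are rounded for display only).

price = 25.385657
ρ = 187.565091

σ√T = 0.1481·√2.5891 = 0.238303
d₁ = (ln(S/K) + (r+σ²/2)T) / (σ√T) = (ln(113.92/97.92) + (0.0295+0.1481²/2)·2.5891) / 0.238303 = (0.151346 + 0.104773) / 0.238303 = 1.074759
d₂ = d₁ − σ√T = 1.074759 − 0.238303 = 0.836456
e^{−rT} = e^{−0.0295·2.5891} = 0.926466
N(d₁) = 0.858759,  N(d₂) = 0.798551
Call price V = S·N(d₁) − K·e^{−rT}·N(d₂) = 97.829785 − 72.444128 = 25.385657
ρ = K·T·e^{−rT}·N(d₂) = 187.565091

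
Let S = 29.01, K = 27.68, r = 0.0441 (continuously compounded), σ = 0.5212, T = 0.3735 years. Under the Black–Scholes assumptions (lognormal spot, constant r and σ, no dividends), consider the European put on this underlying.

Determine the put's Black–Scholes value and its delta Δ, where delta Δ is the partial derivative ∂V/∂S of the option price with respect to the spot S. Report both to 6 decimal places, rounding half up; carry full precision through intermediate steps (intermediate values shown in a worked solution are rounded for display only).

price = 2.736694
Δ = -0.360056

σ√T = 0.5212·√0.3735 = 0.318530
d₁ = (ln(S/K) + (r+σ²/2)T) / (σ√T) = (ln(29.01/27.68) + (0.0441+0.5212²/2)·0.3735) / 0.318530 = (0.046930 + 0.067202) / 0.318530 = 0.358310
d₂ = d₁ − σ√T = 0.358310 − 0.318530 = 0.039781
e^{−rT} = e^{−0.0441·0.3735} = 0.983664
N(−d₁) = 0.360056,  N(−d₂) = 0.484134
Put price V = K·e^{−rT}·N(−d₂) − S·N(−d₁) = 13.181908 − 10.445214 = 2.736694
Δ = −N(−d₁) = -0.360056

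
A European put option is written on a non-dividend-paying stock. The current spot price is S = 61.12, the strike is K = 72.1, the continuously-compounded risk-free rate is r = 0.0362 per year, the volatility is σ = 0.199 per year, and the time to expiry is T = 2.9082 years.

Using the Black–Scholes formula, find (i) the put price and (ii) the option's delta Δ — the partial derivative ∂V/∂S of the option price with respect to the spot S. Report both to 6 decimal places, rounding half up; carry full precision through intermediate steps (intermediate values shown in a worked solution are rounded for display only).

σ√T = 0.199·√2.9082 = 0.339364
d₁ = (ln(S/K) + (r+σ²/2)T) / (σ√T) = (ln(61.12/72.1) + (0.0362+0.199²/2)·2.9082) / 0.339364 = (-0.165215 + 0.162861) / 0.339364 = -0.006937
d₂ = d₁ − σ√T = -0.006937 − 0.339364 = -0.346301
e^{−rT} = e^{−0.0362·2.9082} = 0.900075
N(−d₁) = 0.502768,  N(−d₂) = 0.635442
Put price V = K·e^{−rT}·N(−d₂) − S·N(−d₁) = 41.237260 − 30.729152 = 10.508108
Δ = −N(−d₁) = -0.502768

price = 10.508108
Δ = -0.502768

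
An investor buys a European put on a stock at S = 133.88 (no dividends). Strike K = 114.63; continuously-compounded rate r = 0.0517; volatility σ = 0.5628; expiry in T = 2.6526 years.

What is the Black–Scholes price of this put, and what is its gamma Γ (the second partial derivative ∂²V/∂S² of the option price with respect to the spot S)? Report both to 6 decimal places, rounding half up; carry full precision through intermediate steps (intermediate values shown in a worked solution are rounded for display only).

σ√T = 0.5628·√2.6526 = 0.916621
d₁ = (ln(S/K) + (r+σ²/2)T) / (σ√T) = (ln(133.88/114.63) + (0.0517+0.5628²/2)·2.6526) / 0.916621 = (0.155234 + 0.557237) / 0.916621 = 0.777280
d₂ = d₁ − σ√T = 0.777280 − 0.916621 = -0.139342
e^{−rT} = e^{−0.0517·2.6526} = 0.871849
N(−d₁) = 0.218497,  N(−d₂) = 0.555410
Put price V = K·e^{−rT}·N(−d₂) − S·N(−d₁) = 55.507677 − 29.252366 = 26.255311
φ(d₁) = (1/√(2π))·e^{−d₁²/2} = 0.294929
Γ = φ(d₁) / (S·σ·√T) = 0.002403

price = 26.255311
Γ = 0.002403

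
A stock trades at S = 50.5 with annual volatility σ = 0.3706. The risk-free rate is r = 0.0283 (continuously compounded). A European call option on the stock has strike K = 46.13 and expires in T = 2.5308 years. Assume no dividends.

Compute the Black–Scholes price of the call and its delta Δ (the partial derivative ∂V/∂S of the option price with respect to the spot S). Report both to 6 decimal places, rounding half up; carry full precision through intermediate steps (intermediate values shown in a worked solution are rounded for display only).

σ√T = 0.3706·√2.5308 = 0.589569
d₁ = (ln(S/K) + (r+σ²/2)T) / (σ√T) = (ln(50.5/46.13) + (0.0283+0.3706²/2)·2.5308) / 0.589569 = (0.090510 + 0.245417) / 0.589569 = 0.569784
d₂ = d₁ − σ√T = 0.569784 − 0.589569 = -0.019784
e^{−rT} = e^{−0.0283·2.5308} = 0.930883
N(d₁) = 0.715588,  N(d₂) = 0.492108
Call price V = S·N(d₁) − K·e^{−rT}·N(d₂) = 36.137197 − 21.131914 = 15.005284
Δ = N(d₁) = 0.715588

price = 15.005284
Δ = 0.715588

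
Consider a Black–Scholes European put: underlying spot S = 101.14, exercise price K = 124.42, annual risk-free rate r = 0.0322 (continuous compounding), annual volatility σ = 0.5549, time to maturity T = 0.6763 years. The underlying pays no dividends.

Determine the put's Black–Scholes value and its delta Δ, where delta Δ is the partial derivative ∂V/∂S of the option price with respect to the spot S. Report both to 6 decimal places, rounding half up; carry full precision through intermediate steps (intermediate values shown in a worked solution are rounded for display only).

price = 32.016276
Δ = -0.570666

σ√T = 0.5549·√0.6763 = 0.456336
d₁ = (ln(S/K) + (r+σ²/2)T) / (σ√T) = (ln(101.14/124.42) + (0.0322+0.5549²/2)·0.6763) / 0.456336 = (-0.207157 + 0.125898) / 0.456336 = -0.178069
d₂ = d₁ − σ√T = -0.178069 − 0.456336 = -0.634405
e^{−rT} = e^{−0.0322·0.6763} = 0.978459
N(−d₁) = 0.570666,  N(−d₂) = 0.737092
Put price V = K·e^{−rT}·N(−d₂) − S·N(−d₁) = 89.733397 − 57.717122 = 32.016276
Δ = −N(−d₁) = -0.570666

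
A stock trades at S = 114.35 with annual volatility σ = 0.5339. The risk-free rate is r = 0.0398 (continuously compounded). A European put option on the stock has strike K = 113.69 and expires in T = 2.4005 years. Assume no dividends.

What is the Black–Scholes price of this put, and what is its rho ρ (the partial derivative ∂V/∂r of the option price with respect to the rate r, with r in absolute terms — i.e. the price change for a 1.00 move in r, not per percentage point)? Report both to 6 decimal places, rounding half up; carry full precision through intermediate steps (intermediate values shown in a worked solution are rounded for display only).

price = 29.656820
ρ = -152.427586

σ√T = 0.5339·√2.4005 = 0.827200
d₁ = (ln(S/K) + (r+σ²/2)T) / (σ√T) = (ln(114.35/113.69) + (0.0398+0.5339²/2)·2.4005) / 0.827200 = (0.005788 + 0.437670) / 0.827200 = 0.536096
d₂ = d₁ − σ√T = 0.536096 − 0.827200 = -0.291105
e^{−rT} = e^{−0.0398·2.4005} = 0.908882
N(−d₁) = 0.295946,  N(−d₂) = 0.614514
Put price V = K·e^{−rT}·N(−d₂) − S·N(−d₁) = 63.498265 − 33.841445 = 29.656820
ρ = −K·T·e^{−rT}·N(−d₂) = -152.427586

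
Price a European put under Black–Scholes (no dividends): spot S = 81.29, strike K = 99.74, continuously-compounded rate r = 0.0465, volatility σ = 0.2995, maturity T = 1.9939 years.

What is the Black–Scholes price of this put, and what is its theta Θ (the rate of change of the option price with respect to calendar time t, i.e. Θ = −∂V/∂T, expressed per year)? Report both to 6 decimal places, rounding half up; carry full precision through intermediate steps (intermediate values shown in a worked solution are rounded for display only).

price = 19.721051
Θ = -0.547558

σ√T = 0.2995·√1.9939 = 0.422911
d₁ = (ln(S/K) + (r+σ²/2)T) / (σ√T) = (ln(81.29/99.74) + (0.0465+0.2995²/2)·1.9939) / 0.422911 = (-0.204544 + 0.182143) / 0.422911 = -0.052968
d₂ = d₁ − σ√T = -0.052968 − 0.422911 = -0.475879
e^{−rT} = e^{−0.0465·1.9939} = 0.911452
N(−d₁) = 0.521121,  N(−d₂) = 0.682920
Put price V = K·e^{−rT}·N(−d₂) − S·N(−d₁) = 62.083006 − 42.361954 = 19.721051
φ(d₁) = (1/√(2π))·e^{−d₁²/2} = 0.398383
Θ = −S·φ(d₁)·σ/(2√T) + r·K·e^{−rT}·N(−d₂) = −3.434418 + 2.886860 = -0.547558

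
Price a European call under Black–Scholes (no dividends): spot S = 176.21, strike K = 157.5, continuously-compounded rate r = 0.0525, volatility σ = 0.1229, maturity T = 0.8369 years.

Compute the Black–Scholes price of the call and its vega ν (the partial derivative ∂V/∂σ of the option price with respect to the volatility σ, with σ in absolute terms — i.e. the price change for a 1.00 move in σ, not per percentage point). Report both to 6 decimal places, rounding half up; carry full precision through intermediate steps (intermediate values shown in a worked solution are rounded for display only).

price = 26.167574
ν = 22.626517

σ√T = 0.1229·√0.8369 = 0.112432
d₁ = (ln(S/K) + (r+σ²/2)T) / (σ√T) = (ln(176.21/157.5) + (0.0525+0.1229²/2)·0.8369) / 0.112432 = (0.112251 + 0.050258) / 0.112432 = 1.445400
d₂ = d₁ − σ√T = 1.445400 − 0.112432 = 1.332968
e^{−rT} = e^{−0.0525·0.8369} = 0.957014
N(d₁) = 0.925827,  N(d₂) = 0.908729
Call price V = S·N(d₁) − K·e^{−rT}·N(d₂) = 163.140005 − 136.972432 = 26.167574
φ(d₁) = (1/√(2π))·e^{−d₁²/2} = 0.140362
ν = S·φ(d₁)·√T = 22.626517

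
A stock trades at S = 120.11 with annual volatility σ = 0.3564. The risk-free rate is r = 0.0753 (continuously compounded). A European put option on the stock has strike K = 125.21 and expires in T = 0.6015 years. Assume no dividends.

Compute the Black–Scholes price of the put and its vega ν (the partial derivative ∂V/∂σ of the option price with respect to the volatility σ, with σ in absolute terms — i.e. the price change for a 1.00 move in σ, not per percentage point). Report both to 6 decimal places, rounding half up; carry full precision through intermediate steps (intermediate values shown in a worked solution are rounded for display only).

σ√T = 0.3564·√0.6015 = 0.276411
d₁ = (ln(S/K) + (r+σ²/2)T) / (σ√T) = (ln(120.11/125.21) + (0.0753+0.3564²/2)·0.6015) / 0.276411 = (-0.041584 + 0.083495) / 0.276411 = 0.151623
d₂ = d₁ − σ√T = 0.151623 − 0.276411 = -0.124789
e^{−rT} = e^{−0.0753·0.6015} = 0.955717
N(−d₁) = 0.439742,  N(−d₂) = 0.549655
Put price V = K·e^{−rT}·N(−d₂) − S·N(−d₁) = 65.774619 − 52.817449 = 12.957170
φ(d₁) = (1/√(2π))·e^{−d₁²/2} = 0.394383
ν = S·φ(d₁)·√T = 36.737954

price = 12.957170
ν = 36.737954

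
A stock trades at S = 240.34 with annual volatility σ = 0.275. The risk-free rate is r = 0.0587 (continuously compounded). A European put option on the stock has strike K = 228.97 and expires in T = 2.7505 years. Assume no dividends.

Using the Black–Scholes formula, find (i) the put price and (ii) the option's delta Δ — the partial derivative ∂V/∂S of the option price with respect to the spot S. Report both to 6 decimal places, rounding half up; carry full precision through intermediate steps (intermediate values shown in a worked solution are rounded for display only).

price = 20.491762
Δ = -0.245630

σ√T = 0.275·√2.7505 = 0.456077
d₁ = (ln(S/K) + (r+σ²/2)T) / (σ√T) = (ln(240.34/228.97) + (0.0587+0.275²/2)·2.7505) / 0.456077 = (0.048464 + 0.265458) / 0.456077 = 0.688307
d₂ = d₁ − σ√T = 0.688307 − 0.456077 = 0.232230
e^{−rT} = e^{−0.0587·2.7505} = 0.850905
N(−d₁) = 0.245630,  N(−d₂) = 0.408180
Put price V = K·e^{−rT}·N(−d₂) − S·N(−d₁) = 79.526415 − 59.034653 = 20.491762
Δ = −N(−d₁) = -0.245630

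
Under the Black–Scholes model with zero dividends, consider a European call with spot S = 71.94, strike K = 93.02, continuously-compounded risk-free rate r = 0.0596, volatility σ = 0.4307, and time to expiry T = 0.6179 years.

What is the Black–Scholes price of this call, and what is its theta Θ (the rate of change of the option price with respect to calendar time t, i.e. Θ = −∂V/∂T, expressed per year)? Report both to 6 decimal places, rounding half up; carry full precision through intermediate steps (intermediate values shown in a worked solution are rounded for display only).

price = 4.189435
Θ = -8.105744

σ√T = 0.4307·√0.6179 = 0.338559
d₁ = (ln(S/K) + (r+σ²/2)T) / (σ√T) = (ln(71.94/93.02) + (0.0596+0.4307²/2)·0.6179) / 0.338559 = (-0.256982 + 0.094138) / 0.338559 = -0.480993
d₂ = d₁ − σ√T = -0.480993 − 0.338559 = -0.819551
e^{−rT} = e^{−0.0596·0.6179} = 0.963843
N(d₁) = 0.315261,  N(d₂) = 0.206236
Call price V = S·N(d₁) − K·e^{−rT}·N(d₂) = 22.679866 − 18.490430 = 4.189435
φ(d₁) = (1/√(2π))·e^{−d₁²/2} = 0.355363
Θ = −S·φ(d₁)·σ/(2√T) − r·K·e^{−rT}·N(d₂) = −7.003714 − 1.102030 = -8.105744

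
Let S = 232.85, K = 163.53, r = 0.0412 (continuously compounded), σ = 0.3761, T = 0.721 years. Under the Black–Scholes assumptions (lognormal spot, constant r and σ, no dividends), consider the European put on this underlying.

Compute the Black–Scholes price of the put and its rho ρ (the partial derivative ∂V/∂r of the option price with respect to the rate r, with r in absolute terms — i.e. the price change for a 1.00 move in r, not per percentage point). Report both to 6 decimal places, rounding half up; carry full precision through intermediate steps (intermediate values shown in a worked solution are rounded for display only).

σ√T = 0.3761·√0.721 = 0.319353
d₁ = (ln(S/K) + (r+σ²/2)T) / (σ√T) = (ln(232.85/163.53) + (0.0412+0.3761²/2)·0.721) / 0.319353 = (0.353398 + 0.080698) / 0.319353 = 1.359300
d₂ = d₁ − σ√T = 1.359300 − 0.319353 = 1.039947
e^{−rT} = e^{−0.0412·0.721} = 0.970732
N(−d₁) = 0.087026,  N(−d₂) = 0.149182
Put price V = K·e^{−rT}·N(−d₂) − S·N(−d₁) = 23.681765 − 20.263966 = 3.417800
ρ = −K·T·e^{−rT}·N(−d₂) = -17.074553

price = 3.417800
ρ = -17.074553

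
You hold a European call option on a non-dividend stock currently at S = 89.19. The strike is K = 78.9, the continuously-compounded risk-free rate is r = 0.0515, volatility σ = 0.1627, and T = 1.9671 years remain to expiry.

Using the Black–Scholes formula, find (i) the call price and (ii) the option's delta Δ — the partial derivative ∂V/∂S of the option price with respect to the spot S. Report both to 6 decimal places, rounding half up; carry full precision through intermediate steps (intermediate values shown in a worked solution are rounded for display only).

price = 19.456307
Δ = 0.863298

σ√T = 0.1627·√1.9671 = 0.228192
d₁ = (ln(S/K) + (r+σ²/2)T) / (σ√T) = (ln(89.19/78.9) + (0.0515+0.1627²/2)·1.9671) / 0.228192 = (0.122588 + 0.127341) / 0.228192 = 1.095257
d₂ = d₁ − σ√T = 1.095257 − 0.228192 = 0.867065
e^{−rT} = e^{−0.0515·1.9671} = 0.903657
N(d₁) = 0.863298,  N(d₂) = 0.807047
Call price V = S·N(d₁) − K·e^{−rT}·N(d₂) = 76.997554 − 57.541247 = 19.456307
Δ = N(d₁) = 0.863298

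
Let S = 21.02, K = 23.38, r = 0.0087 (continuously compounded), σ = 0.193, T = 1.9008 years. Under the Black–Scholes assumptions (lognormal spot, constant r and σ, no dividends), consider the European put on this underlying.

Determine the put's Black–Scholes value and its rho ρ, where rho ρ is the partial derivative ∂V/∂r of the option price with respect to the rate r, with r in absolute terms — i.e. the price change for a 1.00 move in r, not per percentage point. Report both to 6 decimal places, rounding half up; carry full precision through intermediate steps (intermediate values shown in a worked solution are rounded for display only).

price = 3.448385
ρ = -29.772300

σ√T = 0.193·√1.9008 = 0.266088
d₁ = (ln(S/K) + (r+σ²/2)T) / (σ√T) = (ln(21.02/23.38) + (0.0087+0.193²/2)·1.9008) / 0.266088 = (-0.106407 + 0.051938) / 0.266088 = -0.204700
d₂ = d₁ − σ√T = -0.204700 − 0.266088 = -0.470788
e^{−rT} = e^{−0.0087·1.9008} = 0.983599
N(−d₁) = 0.581097,  N(−d₂) = 0.681104
Put price V = K·e^{−rT}·N(−d₂) − S·N(−d₁) = 15.663037 − 12.214652 = 3.448385
ρ = −K·T·e^{−rT}·N(−d₂) = -29.772300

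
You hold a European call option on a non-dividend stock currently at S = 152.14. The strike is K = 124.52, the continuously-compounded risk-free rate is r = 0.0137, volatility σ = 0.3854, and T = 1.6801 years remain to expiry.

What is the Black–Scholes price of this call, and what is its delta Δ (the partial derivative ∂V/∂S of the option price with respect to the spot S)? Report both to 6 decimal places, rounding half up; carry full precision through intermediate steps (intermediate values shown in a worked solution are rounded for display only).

price = 44.818220
Δ = 0.757062

σ√T = 0.3854·√1.6801 = 0.499550
d₁ = (ln(S/K) + (r+σ²/2)T) / (σ√T) = (ln(152.14/124.52) + (0.0137+0.3854²/2)·1.6801) / 0.499550 = (0.200335 + 0.147793) / 0.499550 = 0.696882
d₂ = d₁ − σ√T = 0.696882 − 0.499550 = 0.197331
e^{−rT} = e^{−0.0137·1.6801} = 0.977246
N(d₁) = 0.757062,  N(d₂) = 0.578216
Call price V = S·N(d₁) − K·e^{−rT}·N(d₂) = 115.179345 − 70.361125 = 44.818220
Δ = N(d₁) = 0.757062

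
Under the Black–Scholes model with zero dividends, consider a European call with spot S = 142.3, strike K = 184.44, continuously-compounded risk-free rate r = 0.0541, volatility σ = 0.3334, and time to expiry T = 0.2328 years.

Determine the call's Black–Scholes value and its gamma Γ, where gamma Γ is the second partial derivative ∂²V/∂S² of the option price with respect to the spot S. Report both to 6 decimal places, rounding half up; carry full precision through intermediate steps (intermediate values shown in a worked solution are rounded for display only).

price = 0.700114
Γ = 0.006058

σ√T = 0.3334·√0.2328 = 0.160863
d₁ = (ln(S/K) + (r+σ²/2)T) / (σ√T) = (ln(142.3/184.44) + (0.0541+0.3334²/2)·0.2328) / 0.160863 = (-0.259387 + 0.025533) / 0.160863 = -1.453742
d₂ = d₁ − σ√T = -1.453742 − 0.160863 = -1.614605
e^{−rT} = e^{−0.0541·0.2328} = 0.987484
N(d₁) = 0.073009,  N(d₂) = 0.053198
Call price V = S·N(d₁) − K·e^{−rT}·N(d₂) = 10.389180 − 9.689066 = 0.700114
φ(d₁) = (1/√(2π))·e^{−d₁²/2} = 0.138675
Γ = φ(d₁) / (S·σ·√T) = 0.006058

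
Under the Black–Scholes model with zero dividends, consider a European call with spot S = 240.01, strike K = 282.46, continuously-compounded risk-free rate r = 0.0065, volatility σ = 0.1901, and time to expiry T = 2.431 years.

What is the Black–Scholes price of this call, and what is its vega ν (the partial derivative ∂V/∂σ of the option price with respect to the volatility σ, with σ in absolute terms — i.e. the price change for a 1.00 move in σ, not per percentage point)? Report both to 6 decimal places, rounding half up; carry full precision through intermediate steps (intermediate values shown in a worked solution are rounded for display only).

σ√T = 0.1901·√2.431 = 0.296398
d₁ = (ln(S/K) + (r+σ²/2)T) / (σ√T) = (ln(240.01/282.46) + (0.0065+0.1901²/2)·2.431) / 0.296398 = (-0.162856 + 0.059727) / 0.296398 = -0.347942
d₂ = d₁ − σ√T = -0.347942 − 0.296398 = -0.644339
e^{−rT} = e^{−0.0065·2.431} = 0.984323
N(d₁) = 0.363942,  N(d₂) = 0.259678
Call price V = S·N(d₁) − K·e^{−rT}·N(d₂) = 87.349702 − 72.198652 = 15.151050
φ(d₁) = (1/√(2π))·e^{−d₁²/2} = 0.375510
ν = S·φ(d₁)·√T = 140.521660

price = 15.151050
ν = 140.521660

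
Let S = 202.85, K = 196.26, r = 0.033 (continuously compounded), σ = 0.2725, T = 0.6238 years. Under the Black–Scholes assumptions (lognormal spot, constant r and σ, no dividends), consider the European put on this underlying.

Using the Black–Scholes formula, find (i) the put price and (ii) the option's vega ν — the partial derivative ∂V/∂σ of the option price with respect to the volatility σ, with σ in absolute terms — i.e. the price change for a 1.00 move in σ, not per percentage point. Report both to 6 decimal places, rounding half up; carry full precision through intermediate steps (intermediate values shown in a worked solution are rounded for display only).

σ√T = 0.2725·√0.6238 = 0.215223
d₁ = (ln(S/K) + (r+σ²/2)T) / (σ√T) = (ln(202.85/196.26) + (0.033+0.2725²/2)·0.6238) / 0.215223 = (0.033026 + 0.043746) / 0.215223 = 0.356711
d₂ = d₁ − σ√T = 0.356711 − 0.215223 = 0.141487
e^{−rT} = e^{−0.033·0.6238} = 0.979625
N(−d₁) = 0.360654,  N(−d₂) = 0.443743
Put price V = K·e^{−rT}·N(−d₂) − S·N(−d₁) = 85.314470 − 73.158716 = 12.155754
φ(d₁) = (1/√(2π))·e^{−d₁²/2} = 0.374352
ν = S·φ(d₁)·√T = 59.975990

price = 12.155754
ν = 59.975990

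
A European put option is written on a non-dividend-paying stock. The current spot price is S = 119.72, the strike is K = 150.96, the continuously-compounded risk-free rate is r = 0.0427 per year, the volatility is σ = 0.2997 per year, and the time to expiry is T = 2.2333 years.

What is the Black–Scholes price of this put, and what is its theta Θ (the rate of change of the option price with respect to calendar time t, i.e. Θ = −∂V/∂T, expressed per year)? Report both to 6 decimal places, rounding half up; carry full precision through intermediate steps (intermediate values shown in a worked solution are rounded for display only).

σ√T = 0.2997·√2.2333 = 0.447879
d₁ = (ln(S/K) + (r+σ²/2)T) / (σ√T) = (ln(119.72/150.96) + (0.0427+0.2997²/2)·2.2333) / 0.447879 = (-0.231859 + 0.195660) / 0.447879 = -0.080825
d₂ = d₁ − σ√T = -0.080825 − 0.447879 = -0.528703
e^{−rT} = e^{−0.0427·2.2333} = 0.909044
N(−d₁) = 0.532209,  N(−d₂) = 0.701494
Put price V = K·e^{−rT}·N(−d₂) − S·N(−d₁) = 96.265559 − 63.716105 = 32.549453
φ(d₁) = (1/√(2π))·e^{−d₁²/2} = 0.397641
Θ = −S·φ(d₁)·σ/(2√T) + r·K·e^{−rT}·N(−d₂) = −4.773550 + 4.110539 = -0.663010

price = 32.549453
Θ = -0.663010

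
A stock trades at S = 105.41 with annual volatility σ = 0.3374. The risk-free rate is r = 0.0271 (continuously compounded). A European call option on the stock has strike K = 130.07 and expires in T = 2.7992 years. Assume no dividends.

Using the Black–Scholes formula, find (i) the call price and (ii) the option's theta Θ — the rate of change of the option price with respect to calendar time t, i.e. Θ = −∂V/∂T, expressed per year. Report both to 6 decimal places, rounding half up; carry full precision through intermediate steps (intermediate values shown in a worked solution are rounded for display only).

σ√T = 0.3374·√2.7992 = 0.564498
d₁ = (ln(S/K) + (r+σ²/2)T) / (σ√T) = (ln(105.41/130.07) + (0.0271+0.3374²/2)·2.7992) / 0.564498 = (-0.210215 + 0.235187) / 0.564498 = 0.044237
d₂ = d₁ − σ√T = 0.044237 − 0.564498 = -0.520260
e^{−rT} = e^{−0.0271·2.7992} = 0.926948
N(d₁) = 0.517642,  N(d₂) = 0.301441
Call price V = S·N(d₁) − K·e^{−rT}·N(d₂) = 54.564679 − 36.344167 = 18.220512
φ(d₁) = (1/√(2π))·e^{−d₁²/2} = 0.398552
Θ = −S·φ(d₁)·σ/(2√T) − r·K·e^{−rT}·N(d₂) = −4.236089 − 0.984927 = -5.221016

price = 18.220512
Θ = -5.221016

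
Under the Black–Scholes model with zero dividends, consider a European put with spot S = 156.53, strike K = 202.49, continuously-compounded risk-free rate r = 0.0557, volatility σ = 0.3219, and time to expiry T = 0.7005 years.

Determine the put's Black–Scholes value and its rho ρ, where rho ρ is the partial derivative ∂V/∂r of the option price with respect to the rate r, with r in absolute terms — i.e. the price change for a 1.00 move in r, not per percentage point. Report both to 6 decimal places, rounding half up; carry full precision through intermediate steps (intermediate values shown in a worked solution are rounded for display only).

σ√T = 0.3219·√0.7005 = 0.269417
d₁ = (ln(S/K) + (r+σ²/2)T) / (σ√T) = (ln(156.53/202.49) + (0.0557+0.3219²/2)·0.7005) / 0.269417 = (-0.257443 + 0.075311) / 0.269417 = -0.676023
d₂ = d₁ − σ√T = -0.676023 − 0.269417 = -0.945440
e^{−rT} = e^{−0.0557·0.7005} = 0.961734
N(−d₁) = 0.750487,  N(−d₂) = 0.827783
Put price V = K·e^{−rT}·N(−d₂) − S·N(−d₁) = 161.203631 − 117.473743 = 43.729888
ρ = −K·T·e^{−rT}·N(−d₂) = -112.923143

price = 43.729888
ρ = -112.923143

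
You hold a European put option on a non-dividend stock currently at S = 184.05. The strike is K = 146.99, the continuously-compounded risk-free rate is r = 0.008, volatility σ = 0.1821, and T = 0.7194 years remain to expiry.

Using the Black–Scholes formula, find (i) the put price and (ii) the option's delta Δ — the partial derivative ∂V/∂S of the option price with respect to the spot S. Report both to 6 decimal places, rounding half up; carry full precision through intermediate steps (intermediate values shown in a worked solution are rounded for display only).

σ√T = 0.1821·√0.7194 = 0.154453
d₁ = (ln(S/K) + (r+σ²/2)T) / (σ√T) = (ln(184.05/146.99) + (0.008+0.1821²/2)·0.7194) / 0.154453 = (0.224843 + 0.017683) / 0.154453 = 1.570229
d₂ = d₁ − σ√T = 1.570229 − 0.154453 = 1.415776
e^{−rT} = e^{−0.008·0.7194} = 0.994261
N(−d₁) = 0.058181,  N(−d₂) = 0.078421
Put price V = K·e^{−rT}·N(−d₂) − S·N(−d₁) = 11.460880 − 10.708201 = 0.752679
Δ = −N(−d₁) = -0.058181

price = 0.752679
Δ = -0.058181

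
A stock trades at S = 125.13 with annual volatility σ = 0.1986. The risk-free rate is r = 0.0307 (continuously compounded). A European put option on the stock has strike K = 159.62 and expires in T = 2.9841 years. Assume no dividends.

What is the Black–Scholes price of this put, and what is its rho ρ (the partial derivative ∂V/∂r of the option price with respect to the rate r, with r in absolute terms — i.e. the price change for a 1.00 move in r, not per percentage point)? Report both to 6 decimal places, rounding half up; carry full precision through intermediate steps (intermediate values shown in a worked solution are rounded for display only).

σ√T = 0.1986·√2.9841 = 0.343073
d₁ = (ln(S/K) + (r+σ²/2)T) / (σ√T) = (ln(125.13/159.62) + (0.0307+0.1986²/2)·2.9841) / 0.343073 = (-0.243443 + 0.150461) / 0.343073 = -0.271026
d₂ = d₁ − σ√T = -0.271026 − 0.343073 = -0.614098
e^{−rT} = e^{−0.0307·2.9841} = 0.912459
N(−d₁) = 0.606814,  N(−d₂) = 0.730425
Put price V = K·e^{−rT}·N(−d₂) − S·N(−d₁) = 106.384002 − 75.930693 = 30.453309
ρ = −K·T·e^{−rT}·N(−d₂) = -317.460501

price = 30.453309
ρ = -317.460501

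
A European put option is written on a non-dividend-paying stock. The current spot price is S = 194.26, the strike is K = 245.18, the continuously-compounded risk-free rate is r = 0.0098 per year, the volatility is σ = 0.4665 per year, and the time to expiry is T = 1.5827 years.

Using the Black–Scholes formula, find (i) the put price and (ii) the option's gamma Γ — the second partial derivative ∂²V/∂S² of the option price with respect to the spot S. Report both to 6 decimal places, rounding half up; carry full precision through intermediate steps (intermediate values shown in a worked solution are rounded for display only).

price = 77.146728
Γ = 0.003489

σ√T = 0.4665·√1.5827 = 0.586882
d₁ = (ln(S/K) + (r+σ²/2)T) / (σ√T) = (ln(194.26/245.18) + (0.0098+0.4665²/2)·1.5827) / 0.586882 = (-0.232795 + 0.187726) / 0.586882 = -0.076795
d₂ = d₁ − σ√T = -0.076795 − 0.586882 = -0.663677
e^{−rT} = e^{−0.0098·1.5827} = 0.984609
N(−d₁) = 0.530606,  N(−d₂) = 0.746551
Put price V = K·e^{−rT}·N(−d₂) − S·N(−d₁) = 180.222346 − 103.075618 = 77.146728
φ(d₁) = (1/√(2π))·e^{−d₁²/2} = 0.397768
Γ = φ(d₁) / (S·σ·√T) = 0.003489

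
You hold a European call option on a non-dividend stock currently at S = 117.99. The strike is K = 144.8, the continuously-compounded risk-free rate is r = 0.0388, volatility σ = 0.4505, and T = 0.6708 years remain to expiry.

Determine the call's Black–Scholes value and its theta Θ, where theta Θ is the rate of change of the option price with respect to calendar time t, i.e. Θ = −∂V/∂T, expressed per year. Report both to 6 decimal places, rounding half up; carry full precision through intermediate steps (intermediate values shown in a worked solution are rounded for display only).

price = 9.564744
Θ = -13.754597

σ√T = 0.4505·√0.6708 = 0.368970
d₁ = (ln(S/K) + (r+σ²/2)T) / (σ√T) = (ln(117.99/144.8) + (0.0388+0.4505²/2)·0.6708) / 0.368970 = (-0.204754 + 0.094097) / 0.368970 = -0.299908
d₂ = d₁ − σ√T = -0.299908 − 0.368970 = -0.668878
e^{−rT} = e^{−0.0388·0.6708} = 0.974309
N(d₁) = 0.382124,  N(d₂) = 0.251787
Call price V = S·N(d₁) − K·e^{−rT}·N(d₂) = 45.086780 − 35.522036 = 9.564744
φ(d₁) = (1/√(2π))·e^{−d₁²/2} = 0.381398
Θ = −S·φ(d₁)·σ/(2√T) − r·K·e^{−rT}·N(d₂) = −12.376342 − 1.378255 = -13.754597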